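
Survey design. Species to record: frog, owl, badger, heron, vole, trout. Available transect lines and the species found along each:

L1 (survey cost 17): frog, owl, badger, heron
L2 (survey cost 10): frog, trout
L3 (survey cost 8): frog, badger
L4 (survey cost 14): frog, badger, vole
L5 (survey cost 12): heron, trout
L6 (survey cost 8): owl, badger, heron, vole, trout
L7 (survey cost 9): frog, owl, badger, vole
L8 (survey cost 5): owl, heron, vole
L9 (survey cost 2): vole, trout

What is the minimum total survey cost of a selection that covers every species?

L3, L8, L9 cover every species at survey cost 8 + 5 + 2 = 15.
Any cover uses at least 2 transects; among all covering selections none totals below 15.

15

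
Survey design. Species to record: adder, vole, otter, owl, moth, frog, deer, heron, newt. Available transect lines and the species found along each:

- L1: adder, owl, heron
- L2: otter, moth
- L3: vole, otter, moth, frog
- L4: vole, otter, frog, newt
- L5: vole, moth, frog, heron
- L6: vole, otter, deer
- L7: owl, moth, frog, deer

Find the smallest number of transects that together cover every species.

3

L1, L4, L7 together cover {adder, vole, otter, owl, moth, frog, deer, heron, newt} — every species.
No 2 of the 7 transects cover everything (all 21 pairs fall short), so 3 is minimum.
Greedy (largest uncovered first) would take L3, L1, L4, L6 — 4 transects — but 3 suffice.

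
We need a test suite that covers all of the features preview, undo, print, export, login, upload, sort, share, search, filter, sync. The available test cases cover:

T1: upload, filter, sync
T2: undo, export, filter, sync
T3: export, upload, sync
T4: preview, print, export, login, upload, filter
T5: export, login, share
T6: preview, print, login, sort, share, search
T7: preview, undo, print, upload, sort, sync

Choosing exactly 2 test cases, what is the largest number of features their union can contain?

Choosing T2, T6 covers {preview, undo, print, export, login, sort, share, search, filter, sync} — 10 features.
No choice of 2 test cases does better; here upload is left uncovered.

10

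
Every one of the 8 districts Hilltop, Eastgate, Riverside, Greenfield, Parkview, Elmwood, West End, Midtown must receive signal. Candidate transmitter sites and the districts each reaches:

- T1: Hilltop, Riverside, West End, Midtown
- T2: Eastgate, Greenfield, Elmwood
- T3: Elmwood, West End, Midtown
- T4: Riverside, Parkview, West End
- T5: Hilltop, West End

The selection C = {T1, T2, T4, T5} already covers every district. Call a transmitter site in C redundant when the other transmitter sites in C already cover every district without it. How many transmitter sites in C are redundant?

Drop T1: Midtown uncovered — not redundant.
Drop T2: Eastgate, Greenfield, Elmwood uncovered — not redundant.
Drop T4: Parkview uncovered — not redundant.
Drop T5: the rest still cover every district — redundant.
1 redundant: T5.

1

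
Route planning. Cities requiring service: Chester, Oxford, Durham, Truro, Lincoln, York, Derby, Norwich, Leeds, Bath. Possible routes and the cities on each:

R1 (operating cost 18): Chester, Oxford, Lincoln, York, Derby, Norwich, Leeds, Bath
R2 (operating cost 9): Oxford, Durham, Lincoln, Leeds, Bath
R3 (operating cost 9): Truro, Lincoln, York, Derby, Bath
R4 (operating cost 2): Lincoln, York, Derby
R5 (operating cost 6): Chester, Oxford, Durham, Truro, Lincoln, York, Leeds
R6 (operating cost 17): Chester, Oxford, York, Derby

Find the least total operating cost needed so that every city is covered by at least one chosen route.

R1, R5 cover every city at operating cost 18 + 6 = 24.
Any cover uses at least 2 routes; among all covering selections none totals below 24.
Greedy by coverage-per-operating cost would pick R4, R5, R1 for 26 — worse than the optimum 24.

24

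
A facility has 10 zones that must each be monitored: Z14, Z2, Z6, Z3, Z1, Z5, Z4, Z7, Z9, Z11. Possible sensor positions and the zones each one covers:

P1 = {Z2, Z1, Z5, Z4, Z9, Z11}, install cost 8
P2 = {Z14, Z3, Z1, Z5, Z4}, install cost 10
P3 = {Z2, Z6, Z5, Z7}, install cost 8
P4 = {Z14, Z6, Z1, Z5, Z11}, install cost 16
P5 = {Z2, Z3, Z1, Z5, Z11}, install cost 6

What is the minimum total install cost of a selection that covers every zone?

26

P1, P2, P3 cover every zone at install cost 8 + 10 + 8 = 26.
Any cover uses at least 3 sensor positions; among all covering selections none totals below 26.
Greedy by coverage-per-install cost would pick P5, P1, P3, P2 for 32 — worse than the optimum 26.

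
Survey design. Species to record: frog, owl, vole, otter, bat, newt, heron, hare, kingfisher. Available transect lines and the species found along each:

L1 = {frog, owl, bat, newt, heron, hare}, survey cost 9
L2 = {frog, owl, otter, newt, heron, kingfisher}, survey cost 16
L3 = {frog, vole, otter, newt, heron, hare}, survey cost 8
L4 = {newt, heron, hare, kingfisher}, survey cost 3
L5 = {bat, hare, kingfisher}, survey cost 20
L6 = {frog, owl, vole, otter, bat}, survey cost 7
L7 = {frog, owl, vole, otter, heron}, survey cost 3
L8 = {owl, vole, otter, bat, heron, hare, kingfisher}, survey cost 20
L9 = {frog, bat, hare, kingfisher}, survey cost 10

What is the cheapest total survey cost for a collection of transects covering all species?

10

L4, L6 cover every species at survey cost 3 + 7 = 10.
Any cover uses at least 2 transects; among all covering selections none totals below 10.
Greedy by coverage-per-survey cost would pick L7, L4, L6 for 13 — worse than the optimum 10.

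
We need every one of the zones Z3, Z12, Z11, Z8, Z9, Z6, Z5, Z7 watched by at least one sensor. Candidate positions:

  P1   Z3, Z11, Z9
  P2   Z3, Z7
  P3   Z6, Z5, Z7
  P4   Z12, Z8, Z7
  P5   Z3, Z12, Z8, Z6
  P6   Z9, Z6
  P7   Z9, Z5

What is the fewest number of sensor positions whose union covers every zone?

3

P1, P3, P4 together cover {Z3, Z12, Z11, Z8, Z9, Z6, Z5, Z7} — every zone.
No 2 of the 7 sensor positions cover everything (all 21 pairs fall short), so 3 is minimum.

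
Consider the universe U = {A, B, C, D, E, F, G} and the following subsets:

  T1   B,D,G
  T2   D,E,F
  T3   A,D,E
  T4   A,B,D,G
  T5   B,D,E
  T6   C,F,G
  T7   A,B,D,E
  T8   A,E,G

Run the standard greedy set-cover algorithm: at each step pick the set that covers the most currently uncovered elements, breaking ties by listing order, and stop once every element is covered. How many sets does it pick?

3

Pick 1: T4 covers 4 new elements (A, B, D, G).
Pick 2: T2 covers 2 new elements (E, F).
Pick 3: T6 covers 1 new elements (C).
Greedy uses 3 sets. (The true minimum is 2.)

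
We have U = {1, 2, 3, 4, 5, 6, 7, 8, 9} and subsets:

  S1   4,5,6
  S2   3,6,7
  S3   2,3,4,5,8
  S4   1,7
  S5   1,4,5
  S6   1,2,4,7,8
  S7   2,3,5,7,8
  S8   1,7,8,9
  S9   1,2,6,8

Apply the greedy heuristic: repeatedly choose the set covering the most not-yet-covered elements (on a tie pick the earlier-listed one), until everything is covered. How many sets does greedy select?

3

Pick 1: S3 covers 5 new elements (2, 3, 4, 5, 8).
Pick 2: S8 covers 3 new elements (1, 7, 9).
Pick 3: S1 covers 1 new elements (6).
Greedy uses 3 sets.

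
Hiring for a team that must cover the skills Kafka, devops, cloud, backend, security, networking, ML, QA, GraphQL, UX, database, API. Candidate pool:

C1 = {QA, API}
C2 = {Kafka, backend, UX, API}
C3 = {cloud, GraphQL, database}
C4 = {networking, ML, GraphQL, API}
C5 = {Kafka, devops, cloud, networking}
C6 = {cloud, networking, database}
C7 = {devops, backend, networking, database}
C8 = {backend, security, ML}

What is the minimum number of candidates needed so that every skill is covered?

C1, C2, C3, C5, C8 together cover {Kafka, devops, cloud, backend, security, networking, ML, QA, GraphQL, UX, database, API} — every skill.
No 4 of the 8 candidates cover everything (all 70 size-4 selections fall short), so 5 is minimum.
Greedy (largest uncovered first) would take C2, C3, C4, C1, C5, C8 — 6 candidates — but 5 suffice.

5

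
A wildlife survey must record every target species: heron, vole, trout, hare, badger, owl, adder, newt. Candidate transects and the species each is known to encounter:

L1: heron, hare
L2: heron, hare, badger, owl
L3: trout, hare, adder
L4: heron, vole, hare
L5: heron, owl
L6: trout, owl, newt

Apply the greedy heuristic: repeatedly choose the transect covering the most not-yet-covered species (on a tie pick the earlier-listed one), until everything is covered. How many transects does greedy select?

4

Pick 1: L2 covers 4 new species (heron, hare, badger, owl).
Pick 2: L3 covers 2 new species (trout, adder).
Pick 3: L4 covers 1 new species (vole).
Pick 4: L6 covers 1 new species (newt).
Greedy uses 4 transects.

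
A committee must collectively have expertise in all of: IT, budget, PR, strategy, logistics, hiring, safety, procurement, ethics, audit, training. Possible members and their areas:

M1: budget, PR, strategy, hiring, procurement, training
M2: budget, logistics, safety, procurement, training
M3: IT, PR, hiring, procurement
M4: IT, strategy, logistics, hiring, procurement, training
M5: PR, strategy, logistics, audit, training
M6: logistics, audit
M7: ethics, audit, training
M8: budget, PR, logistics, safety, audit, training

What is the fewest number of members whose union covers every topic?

M4, M7, M8 together cover {IT, budget, PR, strategy, logistics, hiring, safety, procurement, ethics, audit, training} — every topic.
No 2 of the 8 members cover everything (all 28 pairs fall short), so 3 is minimum.
Greedy (largest uncovered first) would take M1, M8, M3, M7 — 4 members — but 3 suffice.

3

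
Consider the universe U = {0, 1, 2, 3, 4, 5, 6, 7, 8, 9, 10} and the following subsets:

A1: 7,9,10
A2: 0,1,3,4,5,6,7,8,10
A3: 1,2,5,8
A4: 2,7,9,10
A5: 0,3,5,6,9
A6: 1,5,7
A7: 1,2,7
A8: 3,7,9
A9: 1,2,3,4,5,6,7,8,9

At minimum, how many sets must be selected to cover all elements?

A2, A4 together cover {0, 1, 2, 3, 4, 5, 6, 7, 8, 9, 10} — every element.
No single set contains all 11 elements, so 2 is optimal.

2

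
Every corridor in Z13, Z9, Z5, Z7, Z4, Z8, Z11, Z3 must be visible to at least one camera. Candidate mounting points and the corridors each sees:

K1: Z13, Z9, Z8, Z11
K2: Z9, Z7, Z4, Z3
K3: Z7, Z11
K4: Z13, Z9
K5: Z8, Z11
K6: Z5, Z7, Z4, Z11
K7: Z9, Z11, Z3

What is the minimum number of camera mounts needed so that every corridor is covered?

K1, K2, K6 together cover {Z13, Z9, Z5, Z7, Z4, Z8, Z11, Z3} — every corridor.
No 2 of the 7 camera mounts cover everything (all 21 pairs fall short), so 3 is minimum.

3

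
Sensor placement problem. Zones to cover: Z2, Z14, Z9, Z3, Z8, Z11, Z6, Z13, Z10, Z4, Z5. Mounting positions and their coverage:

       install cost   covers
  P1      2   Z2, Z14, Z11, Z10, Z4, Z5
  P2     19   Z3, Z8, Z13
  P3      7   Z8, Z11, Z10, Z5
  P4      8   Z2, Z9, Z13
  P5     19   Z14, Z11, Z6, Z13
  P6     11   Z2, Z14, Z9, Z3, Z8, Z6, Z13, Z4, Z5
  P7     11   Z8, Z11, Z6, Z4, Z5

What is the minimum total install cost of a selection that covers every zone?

13

P1, P6 cover every zone at install cost 2 + 11 = 13.
Any cover uses at least 2 sensor positions; among all covering selections none totals below 13.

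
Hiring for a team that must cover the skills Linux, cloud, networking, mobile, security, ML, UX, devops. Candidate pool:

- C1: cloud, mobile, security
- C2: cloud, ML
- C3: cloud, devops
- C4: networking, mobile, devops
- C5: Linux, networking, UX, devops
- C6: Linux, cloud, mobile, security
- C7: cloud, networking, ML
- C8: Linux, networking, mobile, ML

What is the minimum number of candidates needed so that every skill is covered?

3

C1, C2, C5 together cover {Linux, cloud, networking, mobile, security, ML, UX, devops} — every skill.
No 2 of the 8 candidates cover everything (all 28 pairs fall short), so 3 is minimum.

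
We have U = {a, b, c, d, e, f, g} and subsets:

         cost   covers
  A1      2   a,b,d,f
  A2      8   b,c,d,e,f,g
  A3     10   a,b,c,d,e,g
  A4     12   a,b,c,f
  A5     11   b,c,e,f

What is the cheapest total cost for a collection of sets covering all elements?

A1, A2 cover every element at cost 2 + 8 = 10.
Any cover uses at least 2 sets; among all covering selections none totals below 10.

10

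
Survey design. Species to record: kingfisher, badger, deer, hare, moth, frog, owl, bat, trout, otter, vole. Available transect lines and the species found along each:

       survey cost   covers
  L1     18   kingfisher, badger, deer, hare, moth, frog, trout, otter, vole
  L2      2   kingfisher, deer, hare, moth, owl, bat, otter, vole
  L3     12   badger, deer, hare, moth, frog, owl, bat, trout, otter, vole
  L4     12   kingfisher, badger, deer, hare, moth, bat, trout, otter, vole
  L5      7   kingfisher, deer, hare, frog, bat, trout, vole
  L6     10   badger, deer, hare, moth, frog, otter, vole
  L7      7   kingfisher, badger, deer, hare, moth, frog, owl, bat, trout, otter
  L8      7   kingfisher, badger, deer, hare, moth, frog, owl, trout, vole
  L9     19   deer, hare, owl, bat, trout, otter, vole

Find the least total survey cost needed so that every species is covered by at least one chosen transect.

9

L2, L7 cover every species at survey cost 2 + 7 = 9.
Any cover uses at least 2 transects; among all covering selections none totals below 9.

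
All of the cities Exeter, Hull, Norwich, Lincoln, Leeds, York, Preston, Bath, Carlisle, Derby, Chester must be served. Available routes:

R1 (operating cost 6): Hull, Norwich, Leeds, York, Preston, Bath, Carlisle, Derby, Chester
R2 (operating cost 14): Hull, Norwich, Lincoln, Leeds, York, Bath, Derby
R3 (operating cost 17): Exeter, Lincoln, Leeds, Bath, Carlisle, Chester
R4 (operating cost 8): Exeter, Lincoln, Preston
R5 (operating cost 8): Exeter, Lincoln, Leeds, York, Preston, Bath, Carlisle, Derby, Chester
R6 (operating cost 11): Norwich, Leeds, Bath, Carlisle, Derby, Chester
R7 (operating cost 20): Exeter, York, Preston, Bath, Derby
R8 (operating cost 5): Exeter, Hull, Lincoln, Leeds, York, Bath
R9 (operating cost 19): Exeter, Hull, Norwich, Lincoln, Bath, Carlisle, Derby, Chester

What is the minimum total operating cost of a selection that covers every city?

11

R1, R8 cover every city at operating cost 6 + 5 = 11.
Any cover uses at least 2 routes; among all covering selections none totals below 11.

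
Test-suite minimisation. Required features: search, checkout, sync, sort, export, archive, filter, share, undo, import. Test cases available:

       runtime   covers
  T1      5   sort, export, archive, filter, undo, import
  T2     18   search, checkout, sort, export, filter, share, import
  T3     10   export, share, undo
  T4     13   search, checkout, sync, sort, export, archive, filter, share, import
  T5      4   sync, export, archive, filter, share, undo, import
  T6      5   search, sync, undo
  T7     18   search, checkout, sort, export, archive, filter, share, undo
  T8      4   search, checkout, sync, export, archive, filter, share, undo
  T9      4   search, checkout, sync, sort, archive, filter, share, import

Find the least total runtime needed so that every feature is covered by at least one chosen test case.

8

T5, T9 cover every feature at runtime 4 + 4 = 8.
Any cover uses at least 2 test cases; among all covering selections none totals below 8.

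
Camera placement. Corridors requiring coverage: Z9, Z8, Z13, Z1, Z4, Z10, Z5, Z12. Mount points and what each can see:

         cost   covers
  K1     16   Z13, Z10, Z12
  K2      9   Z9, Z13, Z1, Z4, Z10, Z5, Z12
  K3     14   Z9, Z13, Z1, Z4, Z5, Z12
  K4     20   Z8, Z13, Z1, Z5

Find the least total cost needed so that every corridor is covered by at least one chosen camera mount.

29

K2, K4 cover every corridor at cost 9 + 20 = 29.
Any cover uses at least 2 camera mounts; among all covering selections none totals below 29.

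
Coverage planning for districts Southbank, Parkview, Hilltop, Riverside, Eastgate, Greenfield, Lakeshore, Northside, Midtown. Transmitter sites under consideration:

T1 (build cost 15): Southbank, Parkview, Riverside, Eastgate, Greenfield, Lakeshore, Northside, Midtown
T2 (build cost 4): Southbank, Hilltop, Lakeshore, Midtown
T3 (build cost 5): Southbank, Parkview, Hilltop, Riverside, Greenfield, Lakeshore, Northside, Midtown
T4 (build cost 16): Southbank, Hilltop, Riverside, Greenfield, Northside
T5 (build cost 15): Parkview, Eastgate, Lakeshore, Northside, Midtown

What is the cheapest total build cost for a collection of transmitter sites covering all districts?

T1, T2 cover every district at build cost 15 + 4 = 19.
Any cover uses at least 2 transmitter sites; among all covering selections none totals below 19.
Greedy by coverage-per-build cost would pick T3, T1 for 20 — worse than the optimum 19.

19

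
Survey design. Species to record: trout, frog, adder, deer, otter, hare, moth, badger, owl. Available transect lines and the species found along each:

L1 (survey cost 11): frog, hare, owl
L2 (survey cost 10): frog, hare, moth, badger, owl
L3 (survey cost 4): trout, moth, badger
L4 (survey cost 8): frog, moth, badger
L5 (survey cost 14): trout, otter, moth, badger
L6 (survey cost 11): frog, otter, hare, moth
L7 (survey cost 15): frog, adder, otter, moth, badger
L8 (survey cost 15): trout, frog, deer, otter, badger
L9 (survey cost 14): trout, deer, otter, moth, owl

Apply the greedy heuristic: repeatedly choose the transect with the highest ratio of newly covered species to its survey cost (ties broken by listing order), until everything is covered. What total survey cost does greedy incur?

Pick 1: L3 adds 3 new (trout, moth, badger) at survey cost 4 (ratio 3/4).
Pick 2: L2 adds 3 new (frog, hare, owl) at survey cost 10 (ratio 3/10).
Pick 3: L9 adds 2 new (deer, otter) at survey cost 14 (ratio 2/14).
Pick 4: L7 adds 1 new (adder) at survey cost 15 (ratio 1/15).
Greedy total survey cost: 4 + 10 + 14 + 15 = 43. (The true optimum is 39, so greedy overshoots here.)

43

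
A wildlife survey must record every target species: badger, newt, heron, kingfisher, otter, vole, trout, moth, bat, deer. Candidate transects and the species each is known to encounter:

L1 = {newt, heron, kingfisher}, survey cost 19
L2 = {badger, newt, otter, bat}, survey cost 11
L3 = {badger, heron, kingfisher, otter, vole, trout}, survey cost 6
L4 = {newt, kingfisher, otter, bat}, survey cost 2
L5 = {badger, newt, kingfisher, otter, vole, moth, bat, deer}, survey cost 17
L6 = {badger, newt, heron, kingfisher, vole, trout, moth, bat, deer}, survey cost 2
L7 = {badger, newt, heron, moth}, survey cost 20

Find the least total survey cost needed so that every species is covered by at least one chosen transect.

L4, L6 cover every species at survey cost 2 + 2 = 4.
Any cover uses at least 2 transects; among all covering selections none totals below 4.

4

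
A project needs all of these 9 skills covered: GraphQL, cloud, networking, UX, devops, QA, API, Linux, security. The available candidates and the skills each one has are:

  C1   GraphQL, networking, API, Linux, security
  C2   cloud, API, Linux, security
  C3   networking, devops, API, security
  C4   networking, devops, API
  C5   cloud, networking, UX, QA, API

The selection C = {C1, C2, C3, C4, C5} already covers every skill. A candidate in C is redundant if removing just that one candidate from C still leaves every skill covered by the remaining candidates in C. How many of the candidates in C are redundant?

3

Drop C1: GraphQL uncovered — not redundant.
Drop C2: the rest still cover every skill — redundant.
Drop C3: the rest still cover every skill — redundant.
Drop C4: the rest still cover every skill — redundant.
Drop C5: UX, QA uncovered — not redundant.
3 redundant: C2, C3, C4.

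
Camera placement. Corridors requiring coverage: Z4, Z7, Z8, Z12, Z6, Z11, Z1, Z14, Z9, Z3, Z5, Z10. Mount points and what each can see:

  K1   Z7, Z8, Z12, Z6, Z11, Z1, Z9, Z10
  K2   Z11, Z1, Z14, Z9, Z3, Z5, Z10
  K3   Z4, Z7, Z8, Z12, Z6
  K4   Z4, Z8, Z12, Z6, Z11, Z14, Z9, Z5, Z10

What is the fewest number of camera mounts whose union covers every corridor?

2

K2, K3 together cover {Z4, Z7, Z8, Z12, Z6, Z11, Z1, Z14, Z9, Z3, Z5, Z10} — every corridor.
No single camera mount contains all 12 corridors, so 2 is optimal.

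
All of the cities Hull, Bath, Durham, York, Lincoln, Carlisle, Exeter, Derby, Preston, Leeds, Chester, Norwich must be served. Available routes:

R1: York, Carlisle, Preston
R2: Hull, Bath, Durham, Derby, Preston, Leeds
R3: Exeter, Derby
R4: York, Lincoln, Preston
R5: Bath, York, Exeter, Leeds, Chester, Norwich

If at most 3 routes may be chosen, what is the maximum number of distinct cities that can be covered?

11

Choosing R1, R2, R5 covers {Hull, Bath, Durham, York, Carlisle, Exeter, Derby, Preston, Leeds, Chester, Norwich} — 11 cities.
No choice of 3 routes does better; here Lincoln is left uncovered.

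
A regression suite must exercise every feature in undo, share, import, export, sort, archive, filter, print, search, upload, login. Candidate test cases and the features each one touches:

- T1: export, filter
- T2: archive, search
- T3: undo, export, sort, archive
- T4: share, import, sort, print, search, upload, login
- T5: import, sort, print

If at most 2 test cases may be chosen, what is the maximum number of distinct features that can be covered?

Choosing T3, T4 covers {undo, share, import, export, sort, archive, print, search, upload, login} — 10 features.
No choice of 2 test cases does better; here filter is left uncovered.

10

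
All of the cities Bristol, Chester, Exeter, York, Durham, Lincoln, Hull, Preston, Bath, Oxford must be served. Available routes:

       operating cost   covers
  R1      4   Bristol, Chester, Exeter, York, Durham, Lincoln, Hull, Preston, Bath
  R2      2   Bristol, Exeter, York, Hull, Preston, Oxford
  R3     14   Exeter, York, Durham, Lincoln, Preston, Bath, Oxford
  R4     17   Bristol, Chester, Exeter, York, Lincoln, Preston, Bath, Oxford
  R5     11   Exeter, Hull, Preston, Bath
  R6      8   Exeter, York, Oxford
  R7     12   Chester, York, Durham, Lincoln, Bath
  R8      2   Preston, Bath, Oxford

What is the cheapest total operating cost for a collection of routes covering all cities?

R1, R2 cover every city at operating cost 4 + 2 = 6.
Any cover uses at least 2 routes; among all covering selections none totals below 6.

6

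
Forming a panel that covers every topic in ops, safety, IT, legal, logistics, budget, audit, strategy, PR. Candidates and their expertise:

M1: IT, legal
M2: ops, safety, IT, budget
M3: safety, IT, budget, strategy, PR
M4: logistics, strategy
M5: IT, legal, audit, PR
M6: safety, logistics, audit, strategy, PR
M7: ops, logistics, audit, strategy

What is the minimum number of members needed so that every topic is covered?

3

M1, M2, M6 together cover {ops, safety, IT, legal, logistics, budget, audit, strategy, PR} — every topic.
No 2 of the 7 members cover everything (all 21 pairs fall short), so 3 is minimum.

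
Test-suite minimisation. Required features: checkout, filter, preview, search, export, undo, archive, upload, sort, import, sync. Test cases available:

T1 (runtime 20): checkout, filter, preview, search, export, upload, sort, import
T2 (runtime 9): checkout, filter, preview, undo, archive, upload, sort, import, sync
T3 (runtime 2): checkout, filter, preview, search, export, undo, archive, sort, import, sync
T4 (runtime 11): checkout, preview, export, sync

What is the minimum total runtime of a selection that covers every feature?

T2, T3 cover every feature at runtime 9 + 2 = 11.
Any cover uses at least 2 test cases; among all covering selections none totals below 11.

11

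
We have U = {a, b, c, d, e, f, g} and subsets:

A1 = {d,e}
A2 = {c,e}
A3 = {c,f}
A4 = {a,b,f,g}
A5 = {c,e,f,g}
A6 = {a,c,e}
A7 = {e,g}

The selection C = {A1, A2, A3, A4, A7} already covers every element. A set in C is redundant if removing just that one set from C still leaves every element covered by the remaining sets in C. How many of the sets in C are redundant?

Drop A1: d uncovered — not redundant.
Drop A2: the rest still cover every element — redundant.
Drop A3: the rest still cover every element — redundant.
Drop A4: a, b uncovered — not redundant.
Drop A7: the rest still cover every element — redundant.
3 redundant: A2, A3, A7.

3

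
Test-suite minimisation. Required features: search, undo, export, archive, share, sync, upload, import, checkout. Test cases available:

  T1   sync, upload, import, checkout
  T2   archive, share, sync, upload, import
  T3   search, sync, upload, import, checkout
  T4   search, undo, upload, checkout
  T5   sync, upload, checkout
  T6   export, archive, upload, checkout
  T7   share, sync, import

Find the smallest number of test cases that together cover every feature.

T2, T4, T6 together cover {search, undo, export, archive, share, sync, upload, import, checkout} — every feature.
No 2 of the 7 test cases cover everything (all 21 pairs fall short), so 3 is minimum.

3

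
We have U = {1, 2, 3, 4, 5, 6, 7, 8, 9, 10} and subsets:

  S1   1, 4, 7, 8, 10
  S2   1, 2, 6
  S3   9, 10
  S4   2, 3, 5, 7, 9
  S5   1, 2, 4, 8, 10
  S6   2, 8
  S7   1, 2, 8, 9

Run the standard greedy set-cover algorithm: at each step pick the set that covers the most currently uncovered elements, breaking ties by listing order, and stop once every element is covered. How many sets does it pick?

Pick 1: S1 covers 5 new elements (1, 4, 7, 8, 10).
Pick 2: S4 covers 4 new elements (2, 3, 5, 9).
Pick 3: S2 covers 1 new elements (6).
Greedy uses 3 sets.

3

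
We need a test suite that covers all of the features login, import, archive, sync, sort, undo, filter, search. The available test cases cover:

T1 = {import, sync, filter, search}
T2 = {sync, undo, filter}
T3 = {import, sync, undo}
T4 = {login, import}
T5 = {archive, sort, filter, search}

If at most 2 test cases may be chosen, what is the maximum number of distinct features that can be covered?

7

Choosing T3, T5 covers {import, archive, sync, sort, undo, filter, search} — 7 features.
No choice of 2 test cases does better; here login is left uncovered.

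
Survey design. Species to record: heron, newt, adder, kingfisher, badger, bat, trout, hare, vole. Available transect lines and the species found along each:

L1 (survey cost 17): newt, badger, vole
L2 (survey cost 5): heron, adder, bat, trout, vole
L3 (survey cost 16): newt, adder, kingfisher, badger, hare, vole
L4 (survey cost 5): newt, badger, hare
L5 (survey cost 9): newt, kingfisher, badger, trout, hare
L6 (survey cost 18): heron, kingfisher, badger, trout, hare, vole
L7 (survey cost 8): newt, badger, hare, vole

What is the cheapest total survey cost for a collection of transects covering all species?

14

L2, L5 cover every species at survey cost 5 + 9 = 14.
Any cover uses at least 2 transects; among all covering selections none totals below 14.
Greedy by coverage-per-survey cost would pick L2, L4, L5 for 19 — worse than the optimum 14.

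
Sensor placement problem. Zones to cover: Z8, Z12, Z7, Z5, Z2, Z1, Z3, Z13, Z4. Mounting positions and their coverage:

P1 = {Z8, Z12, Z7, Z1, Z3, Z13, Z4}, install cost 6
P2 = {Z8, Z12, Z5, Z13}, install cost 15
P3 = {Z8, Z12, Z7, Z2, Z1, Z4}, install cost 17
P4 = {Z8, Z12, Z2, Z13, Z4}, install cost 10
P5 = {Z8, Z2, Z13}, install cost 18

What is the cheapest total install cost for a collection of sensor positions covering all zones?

31

P1, P2, P4 cover every zone at install cost 6 + 15 + 10 = 31.
Any cover uses at least 3 sensor positions; among all covering selections none totals below 31.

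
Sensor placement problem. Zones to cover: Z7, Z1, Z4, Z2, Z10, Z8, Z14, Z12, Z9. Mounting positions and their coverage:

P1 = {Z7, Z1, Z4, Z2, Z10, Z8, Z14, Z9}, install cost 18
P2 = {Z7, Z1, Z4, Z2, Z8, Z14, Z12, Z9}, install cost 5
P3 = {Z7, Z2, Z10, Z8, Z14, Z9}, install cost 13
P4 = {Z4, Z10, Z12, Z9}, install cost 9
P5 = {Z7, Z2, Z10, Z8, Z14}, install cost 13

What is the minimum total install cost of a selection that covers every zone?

P2, P4 cover every zone at install cost 5 + 9 = 14.
Any cover uses at least 2 sensor positions; among all covering selections none totals below 14.

14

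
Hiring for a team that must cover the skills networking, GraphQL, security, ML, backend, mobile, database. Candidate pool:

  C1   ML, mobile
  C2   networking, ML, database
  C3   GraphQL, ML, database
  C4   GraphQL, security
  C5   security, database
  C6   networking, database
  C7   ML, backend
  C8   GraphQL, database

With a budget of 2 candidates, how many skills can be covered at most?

Choosing C2, C4 covers {networking, GraphQL, security, ML, database} — 5 skills.
No choice of 2 candidates does better; here backend, mobile are left uncovered.

5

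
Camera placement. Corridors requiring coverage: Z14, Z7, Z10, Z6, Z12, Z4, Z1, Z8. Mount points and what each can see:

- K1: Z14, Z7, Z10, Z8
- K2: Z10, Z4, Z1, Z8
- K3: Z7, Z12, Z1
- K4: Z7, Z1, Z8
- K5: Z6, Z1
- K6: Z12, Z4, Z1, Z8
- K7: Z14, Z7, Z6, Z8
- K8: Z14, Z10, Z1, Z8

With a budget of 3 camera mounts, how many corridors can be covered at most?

Choosing K1, K5, K6 covers {Z14, Z7, Z10, Z6, Z12, Z4, Z1, Z8} — 8 corridors.
That is all 8 corridors.

8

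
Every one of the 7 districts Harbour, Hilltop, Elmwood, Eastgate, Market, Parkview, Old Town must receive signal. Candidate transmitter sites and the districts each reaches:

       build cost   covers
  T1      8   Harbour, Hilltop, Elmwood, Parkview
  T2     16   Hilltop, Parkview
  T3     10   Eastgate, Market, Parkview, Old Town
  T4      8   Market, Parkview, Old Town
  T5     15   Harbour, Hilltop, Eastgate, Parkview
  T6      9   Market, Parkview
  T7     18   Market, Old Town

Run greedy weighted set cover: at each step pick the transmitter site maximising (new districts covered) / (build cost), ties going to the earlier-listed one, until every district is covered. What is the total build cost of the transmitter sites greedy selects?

Pick 1: T1 adds 4 new (Harbour, Hilltop, Elmwood, Parkview) at build cost 8 (ratio 4/8).
Pick 2: T3 adds 3 new (Eastgate, Market, Old Town) at build cost 10 (ratio 3/10).
Greedy total build cost: 8 + 10 = 18.

18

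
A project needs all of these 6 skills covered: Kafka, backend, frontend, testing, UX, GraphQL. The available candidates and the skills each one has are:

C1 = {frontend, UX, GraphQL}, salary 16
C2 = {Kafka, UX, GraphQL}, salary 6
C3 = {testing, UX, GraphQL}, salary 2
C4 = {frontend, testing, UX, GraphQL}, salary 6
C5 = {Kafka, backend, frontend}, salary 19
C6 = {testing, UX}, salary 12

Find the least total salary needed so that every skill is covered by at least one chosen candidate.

21

C3, C5 cover every skill at salary 2 + 19 = 21.
Any cover uses at least 2 candidates; among all covering selections none totals below 21.
Greedy by coverage-per-salary would pick C3, C2, C4, C5 for 33 — worse than the optimum 21.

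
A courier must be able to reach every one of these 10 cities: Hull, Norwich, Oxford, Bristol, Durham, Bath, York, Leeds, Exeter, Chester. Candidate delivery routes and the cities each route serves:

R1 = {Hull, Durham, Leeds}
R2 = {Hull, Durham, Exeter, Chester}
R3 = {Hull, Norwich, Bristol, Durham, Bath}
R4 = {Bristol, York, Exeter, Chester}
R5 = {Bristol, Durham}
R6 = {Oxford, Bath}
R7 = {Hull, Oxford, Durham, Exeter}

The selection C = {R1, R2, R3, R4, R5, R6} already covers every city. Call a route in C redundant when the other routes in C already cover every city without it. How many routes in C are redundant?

Drop R1: Leeds uncovered — not redundant.
Drop R2: the rest still cover every city — redundant.
Drop R3: Norwich uncovered — not redundant.
Drop R4: York uncovered — not redundant.
Drop R5: the rest still cover every city — redundant.
Drop R6: Oxford uncovered — not redundant.
2 redundant: R2, R5.

2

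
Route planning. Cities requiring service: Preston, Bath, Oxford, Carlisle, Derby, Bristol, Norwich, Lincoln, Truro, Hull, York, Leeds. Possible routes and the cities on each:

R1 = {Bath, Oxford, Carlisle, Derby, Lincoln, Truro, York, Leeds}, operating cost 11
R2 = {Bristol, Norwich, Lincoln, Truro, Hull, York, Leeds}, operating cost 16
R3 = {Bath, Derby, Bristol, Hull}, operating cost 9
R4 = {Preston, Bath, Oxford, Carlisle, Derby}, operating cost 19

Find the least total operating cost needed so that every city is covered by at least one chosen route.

35

R2, R4 cover every city at operating cost 16 + 19 = 35.
Any cover uses at least 2 routes; among all covering selections none totals below 35.
Greedy by coverage-per-operating cost would pick R1, R3, R2, R4 for 55 — worse than the optimum 35.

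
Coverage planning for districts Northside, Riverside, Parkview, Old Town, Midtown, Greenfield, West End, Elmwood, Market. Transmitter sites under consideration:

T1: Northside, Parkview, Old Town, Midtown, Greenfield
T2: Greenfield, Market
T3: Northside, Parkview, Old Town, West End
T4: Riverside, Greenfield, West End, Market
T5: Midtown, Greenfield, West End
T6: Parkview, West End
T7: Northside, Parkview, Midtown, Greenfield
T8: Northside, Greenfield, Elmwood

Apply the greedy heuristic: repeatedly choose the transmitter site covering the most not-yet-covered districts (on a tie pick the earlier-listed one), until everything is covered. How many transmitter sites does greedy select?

3

Pick 1: T1 covers 5 new districts (Northside, Parkview, Old Town, Midtown, Greenfield).
Pick 2: T4 covers 3 new districts (Riverside, West End, Market).
Pick 3: T8 covers 1 new districts (Elmwood).
Greedy uses 3 transmitter sites.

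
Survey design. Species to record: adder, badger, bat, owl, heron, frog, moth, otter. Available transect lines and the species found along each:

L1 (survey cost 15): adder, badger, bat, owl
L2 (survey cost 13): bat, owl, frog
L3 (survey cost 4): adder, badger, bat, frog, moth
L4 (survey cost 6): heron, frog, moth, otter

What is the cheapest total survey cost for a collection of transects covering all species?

L1, L4 cover every species at survey cost 15 + 6 = 21.
Any cover uses at least 2 transects; among all covering selections none totals below 21.

21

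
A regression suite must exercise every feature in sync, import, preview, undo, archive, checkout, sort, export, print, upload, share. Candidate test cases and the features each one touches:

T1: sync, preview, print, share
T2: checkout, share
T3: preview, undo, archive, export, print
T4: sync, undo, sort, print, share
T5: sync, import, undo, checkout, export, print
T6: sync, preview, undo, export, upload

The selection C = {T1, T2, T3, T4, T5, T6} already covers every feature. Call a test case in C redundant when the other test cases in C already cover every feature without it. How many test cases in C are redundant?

Drop T1: the rest still cover every feature — redundant.
Drop T2: the rest still cover every feature — redundant.
Drop T3: archive uncovered — not redundant.
Drop T4: sort uncovered — not redundant.
Drop T5: import uncovered — not redundant.
Drop T6: upload uncovered — not redundant.
2 redundant: T1, T2.

2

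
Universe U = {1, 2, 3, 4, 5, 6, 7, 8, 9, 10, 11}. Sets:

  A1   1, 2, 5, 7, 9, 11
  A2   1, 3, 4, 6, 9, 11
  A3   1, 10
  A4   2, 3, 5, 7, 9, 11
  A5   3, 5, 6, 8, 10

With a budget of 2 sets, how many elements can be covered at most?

10

Choosing A1, A5 covers {1, 2, 3, 5, 6, 7, 8, 9, 10, 11} — 10 elements.
No choice of 2 sets does better; here 4 is left uncovered.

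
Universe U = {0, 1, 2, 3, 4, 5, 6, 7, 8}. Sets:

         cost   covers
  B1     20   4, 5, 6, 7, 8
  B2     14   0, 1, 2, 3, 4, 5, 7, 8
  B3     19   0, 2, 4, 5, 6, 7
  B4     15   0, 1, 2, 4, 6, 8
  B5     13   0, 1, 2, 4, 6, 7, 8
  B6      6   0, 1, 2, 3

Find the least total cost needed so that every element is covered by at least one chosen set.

26

B1, B6 cover every element at cost 20 + 6 = 26.
Any cover uses at least 2 sets; among all covering selections none totals below 26.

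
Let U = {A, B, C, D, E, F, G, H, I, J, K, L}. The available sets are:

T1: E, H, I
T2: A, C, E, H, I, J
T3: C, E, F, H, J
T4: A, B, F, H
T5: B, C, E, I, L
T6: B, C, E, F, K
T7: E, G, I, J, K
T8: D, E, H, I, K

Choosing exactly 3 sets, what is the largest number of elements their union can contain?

11

Choosing T4, T5, T7 covers {A, B, C, E, F, G, H, I, J, K, L} — 11 elements.
No choice of 3 sets does better; here D is left uncovered.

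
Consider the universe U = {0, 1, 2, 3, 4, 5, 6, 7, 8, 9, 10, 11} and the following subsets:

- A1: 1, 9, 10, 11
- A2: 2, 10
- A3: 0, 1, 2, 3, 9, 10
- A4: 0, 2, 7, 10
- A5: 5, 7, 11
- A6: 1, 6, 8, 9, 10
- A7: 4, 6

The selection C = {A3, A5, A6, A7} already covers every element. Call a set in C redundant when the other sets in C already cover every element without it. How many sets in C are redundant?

Drop A3: 0, 2, 3 uncovered — not redundant.
Drop A5: 5, 7, 11 uncovered — not redundant.
Drop A6: 8 uncovered — not redundant.
Drop A7: 4 uncovered — not redundant.
None of the sets in C is redundant.

0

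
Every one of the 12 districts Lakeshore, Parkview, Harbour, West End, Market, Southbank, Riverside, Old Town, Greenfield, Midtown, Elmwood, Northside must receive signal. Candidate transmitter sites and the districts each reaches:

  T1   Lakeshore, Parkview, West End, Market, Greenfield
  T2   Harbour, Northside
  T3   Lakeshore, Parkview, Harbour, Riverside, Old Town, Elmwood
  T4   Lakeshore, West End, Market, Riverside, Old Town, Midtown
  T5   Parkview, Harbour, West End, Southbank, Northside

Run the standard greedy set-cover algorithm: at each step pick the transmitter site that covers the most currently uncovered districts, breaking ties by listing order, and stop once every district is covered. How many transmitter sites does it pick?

Pick 1: T3 covers 6 new districts (Lakeshore, Parkview, Harbour, Riverside, Old Town, Elmwood).
Pick 2: T1 covers 3 new districts (West End, Market, Greenfield).
Pick 3: T5 covers 2 new districts (Southbank, Northside).
Pick 4: T4 covers 1 new districts (Midtown).
Greedy uses 4 transmitter sites.

4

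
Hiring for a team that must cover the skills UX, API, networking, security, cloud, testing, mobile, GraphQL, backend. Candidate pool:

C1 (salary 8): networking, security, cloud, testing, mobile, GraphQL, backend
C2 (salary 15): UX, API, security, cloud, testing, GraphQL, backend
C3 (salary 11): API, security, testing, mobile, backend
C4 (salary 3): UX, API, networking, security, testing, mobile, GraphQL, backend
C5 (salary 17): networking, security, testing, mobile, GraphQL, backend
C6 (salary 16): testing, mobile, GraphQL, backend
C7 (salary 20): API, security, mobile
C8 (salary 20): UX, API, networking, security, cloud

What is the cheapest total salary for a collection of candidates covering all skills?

C1, C4 cover every skill at salary 8 + 3 = 11.
Any cover uses at least 2 candidates; among all covering selections none totals below 11.

11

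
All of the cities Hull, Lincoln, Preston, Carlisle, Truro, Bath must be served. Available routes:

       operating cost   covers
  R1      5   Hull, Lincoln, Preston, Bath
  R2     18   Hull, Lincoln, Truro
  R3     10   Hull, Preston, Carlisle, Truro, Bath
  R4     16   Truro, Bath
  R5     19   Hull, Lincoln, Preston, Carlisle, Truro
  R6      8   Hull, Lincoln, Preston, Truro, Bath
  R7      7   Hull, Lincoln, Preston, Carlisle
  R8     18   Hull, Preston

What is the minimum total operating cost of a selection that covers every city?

15

R1, R3 cover every city at operating cost 5 + 10 = 15.
Any cover uses at least 2 routes; among all covering selections none totals below 15.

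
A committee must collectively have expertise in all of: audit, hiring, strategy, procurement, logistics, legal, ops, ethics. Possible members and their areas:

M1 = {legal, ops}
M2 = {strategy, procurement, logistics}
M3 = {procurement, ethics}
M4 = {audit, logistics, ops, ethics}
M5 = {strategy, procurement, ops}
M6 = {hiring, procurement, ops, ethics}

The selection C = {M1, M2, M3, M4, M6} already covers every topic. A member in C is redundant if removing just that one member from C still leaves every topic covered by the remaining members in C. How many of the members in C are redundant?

Drop M1: legal uncovered — not redundant.
Drop M2: strategy uncovered — not redundant.
Drop M3: the rest still cover every topic — redundant.
Drop M4: audit uncovered — not redundant.
Drop M6: hiring uncovered — not redundant.
1 redundant: M3.

1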